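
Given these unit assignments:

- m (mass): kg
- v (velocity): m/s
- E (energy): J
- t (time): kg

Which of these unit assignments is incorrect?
t

The variable t (time) should have units s, not kg.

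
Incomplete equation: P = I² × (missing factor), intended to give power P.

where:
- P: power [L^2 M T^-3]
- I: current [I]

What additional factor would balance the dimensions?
R (resistance), dimensions [I^-2 L^2 M T^-3]

P has dimensions [L^2 M T^-3] and I² has dimensions [I^2].
The missing factor must have dimensions [L^2 M T^-3] / [I^2] = [I^-2 L^2 M T^-3], i.e. resistance (R).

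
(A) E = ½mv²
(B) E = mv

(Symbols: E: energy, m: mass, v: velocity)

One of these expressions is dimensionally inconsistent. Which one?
(B)

(A) E = ½mv²: LHS [L^2 M T^-2], RHS [L^2 M T^-2] ✓
(B) E = mv: LHS [L^2 M T^-2], RHS [L M T^-1] ✗

Expression (B) E = mv is dimensionally incorrect.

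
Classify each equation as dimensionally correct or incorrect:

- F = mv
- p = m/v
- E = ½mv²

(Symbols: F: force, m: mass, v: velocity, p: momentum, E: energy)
Dimensionally correct: E = ½mv²
Dimensionally incorrect: F = mv, p = m/v
Ordered (correct first, then incorrect): E = ½mv², F = mv, p = m/v

- F = mv: LHS [L M T^-2], RHS [L M T^-1] → incorrect ✗
- p = m/v: LHS [L M T^-1], RHS [L^-1 M T] → incorrect ✗
- E = ½mv²: LHS [L^2 M T^-2], RHS [L^2 M T^-2] → correct ✓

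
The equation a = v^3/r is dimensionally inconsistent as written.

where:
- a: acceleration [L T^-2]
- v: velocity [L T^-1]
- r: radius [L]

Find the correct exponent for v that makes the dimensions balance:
The exponent of v should be 2: a = v^2/r

The LHS a has dimensions [L T^-2]; v has dimensions [L T^-1].
As written, the RHS v^3/r (exponent 3 on v) has dimensions [L^2 T^-3], which does not match.
With exponent 2, the RHS v^2/r has dimensions [L T^-2], matching the LHS.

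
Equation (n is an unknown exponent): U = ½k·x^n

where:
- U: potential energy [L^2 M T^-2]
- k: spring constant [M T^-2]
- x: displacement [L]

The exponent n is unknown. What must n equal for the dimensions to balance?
n = 2

U has dimensions [L^2 M T^-2]; x has dimensions [L].
The rest of the RHS has dimensions [M T^-2], so x^n must supply [L^2].
With n = 2: ½k·x^2 has dimensions [L^2 M T^-2], matching the LHS ✓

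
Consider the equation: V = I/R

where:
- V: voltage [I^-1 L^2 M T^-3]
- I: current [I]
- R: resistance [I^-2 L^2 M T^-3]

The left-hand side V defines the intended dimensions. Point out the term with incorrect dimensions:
The right-hand side term I/R

V has dimensions [I^-1 L^2 M T^-3], but I/R has dimensions [I^3 L^-2 M^-1 T^3], so the term I/R is dimensionally wrong for V.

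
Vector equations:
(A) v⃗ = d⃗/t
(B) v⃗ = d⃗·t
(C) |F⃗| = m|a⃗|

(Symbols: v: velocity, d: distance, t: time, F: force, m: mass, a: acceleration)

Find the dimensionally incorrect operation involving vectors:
(B) v⃗ = d⃗·t

(A) v⃗ = d⃗/t: LHS [L T^-1], RHS [L T^-1] ✓ — displacement (vector) divided by time (scalar)
(B) v⃗ = d⃗·t: LHS [L T^-1], RHS [L T] ✗ — velocity is displacement per time; should be d⃗/t
(C) |F⃗| = m|a⃗|: LHS [L M T^-2], RHS [L M T^-2] ✓ — magnitudes of vectors are scalars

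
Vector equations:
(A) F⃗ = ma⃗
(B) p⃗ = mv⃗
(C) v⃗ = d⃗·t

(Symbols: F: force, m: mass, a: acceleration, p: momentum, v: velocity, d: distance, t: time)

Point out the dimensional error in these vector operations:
(C) v⃗ = d⃗·t

(A) F⃗ = ma⃗: LHS [L M T^-2], RHS [L M T^-2] ✓ — Force and acceleration are vectors, mass is a scalar
(B) p⃗ = mv⃗: LHS [L M T^-1], RHS [L M T^-1] ✓ — mass (scalar) times velocity (vector)
(C) v⃗ = d⃗·t: LHS [L T^-1], RHS [L T] ✗ — velocity is displacement per time; should be d⃗/t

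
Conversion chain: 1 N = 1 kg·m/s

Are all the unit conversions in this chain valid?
The chain is incorrect (it contains an error).

Incorrect: Newton is kg·m/s², not kg·m/s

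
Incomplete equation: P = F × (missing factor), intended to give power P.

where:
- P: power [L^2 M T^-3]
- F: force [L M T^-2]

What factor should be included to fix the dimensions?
v (velocity), dimensions [L T^-1]

P has dimensions [L^2 M T^-3] and F has dimensions [L M T^-2].
The missing factor must have dimensions [L^2 M T^-3] / [L M T^-2] = [L T^-1], i.e. velocity (v).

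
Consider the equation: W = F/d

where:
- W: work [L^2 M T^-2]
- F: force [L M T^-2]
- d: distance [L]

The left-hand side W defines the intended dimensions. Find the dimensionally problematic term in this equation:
The right-hand side term F/d

W has dimensions [L^2 M T^-2], but F/d has dimensions [M T^-2], so the term F/d is dimensionally wrong for W.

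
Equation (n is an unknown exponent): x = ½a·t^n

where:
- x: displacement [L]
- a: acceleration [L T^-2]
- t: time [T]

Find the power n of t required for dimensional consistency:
n = 2

x has dimensions [L]; t has dimensions [T].
The rest of the RHS has dimensions [L T^-2], so t^n must supply [T^2].
With n = 2: ½a·t^2 has dimensions [L], matching the LHS ✓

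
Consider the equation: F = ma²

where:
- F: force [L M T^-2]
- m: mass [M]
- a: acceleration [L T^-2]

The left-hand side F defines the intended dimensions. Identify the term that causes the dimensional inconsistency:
The right-hand side term ma²

F has dimensions [L M T^-2], but ma² has dimensions [L^2 M T^-4], so the term ma² is dimensionally wrong for F.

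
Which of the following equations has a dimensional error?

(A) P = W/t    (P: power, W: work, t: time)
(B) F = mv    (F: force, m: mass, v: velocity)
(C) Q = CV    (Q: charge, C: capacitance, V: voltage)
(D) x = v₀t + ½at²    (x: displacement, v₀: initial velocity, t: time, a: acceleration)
(B) F = mv

The equation (B) F = mv is dimensionally incorrect.

LHS (F): [L M T^-2]
RHS (mv): [L M T^-1] ✗

The dimensions do not match. The other three equations balance.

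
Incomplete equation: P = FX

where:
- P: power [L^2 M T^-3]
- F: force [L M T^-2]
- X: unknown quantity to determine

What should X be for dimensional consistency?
X = v (velocity), dimensions [L T^-1]

P has dimensions [L^2 M T^-3]; the rest of the RHS (F) has dimensions [L M T^-2].
So X must have dimensions [L T^-1] — X = v (velocity).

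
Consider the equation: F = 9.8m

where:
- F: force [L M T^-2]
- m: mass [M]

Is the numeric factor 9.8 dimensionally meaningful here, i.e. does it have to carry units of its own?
Yes

F has dimensions [L M T^-2], while m alone has dimensions [M]. For the equation to balance, the factor 9.8 must carry dimensions [L T^-2] — it is a dimensional constant (a numerical value of a physical quantity with its units suppressed), not a pure number.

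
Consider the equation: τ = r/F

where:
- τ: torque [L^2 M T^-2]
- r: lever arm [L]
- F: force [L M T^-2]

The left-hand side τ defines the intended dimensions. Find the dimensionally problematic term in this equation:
The right-hand side term r/F

τ has dimensions [L^2 M T^-2], but r/F has dimensions [M^-1 T^2], so the term r/F is dimensionally wrong for τ.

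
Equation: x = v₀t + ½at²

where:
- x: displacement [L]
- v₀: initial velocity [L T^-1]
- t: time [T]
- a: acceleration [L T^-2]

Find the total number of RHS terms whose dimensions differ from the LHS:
0

LHS x: [L]
- v₀t: [L] ✓
- ½at²: [L] ✓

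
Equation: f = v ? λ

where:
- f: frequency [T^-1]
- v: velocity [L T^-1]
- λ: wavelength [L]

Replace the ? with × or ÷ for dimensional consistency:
division (÷): f = v ÷ λ

f [T^-1]; v [L T^-1]; λ [L].
v × λ → [L^2 T^-1] ✗
v ÷ λ → [T^-1] ✓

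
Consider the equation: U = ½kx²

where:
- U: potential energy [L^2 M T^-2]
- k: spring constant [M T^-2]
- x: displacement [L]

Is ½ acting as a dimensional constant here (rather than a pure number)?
No

U has dimensions [L^2 M T^-2] and kx² already has dimensions [L^2 M T^-2], so the equation balances without ½ contributing any dimensions. ½ is a pure (dimensionless) number; changing or removing it would not affect dimensional consistency.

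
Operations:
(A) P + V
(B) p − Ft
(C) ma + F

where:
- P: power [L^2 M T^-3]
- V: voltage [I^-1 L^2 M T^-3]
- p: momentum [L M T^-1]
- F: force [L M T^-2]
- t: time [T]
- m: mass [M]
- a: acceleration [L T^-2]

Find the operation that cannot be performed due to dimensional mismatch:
(A) P + V

(A) P + V: P [L^2 M T^-3] and V [I^-1 L^2 M T^-3] — different dimensions cannot be added/subtracted ✗
(B) p − Ft: p [L M T^-1] and Ft [L M T^-1] — same dimensions ✓
(C) ma + F: ma [L M T^-2] and F [L M T^-2] — same dimensions ✓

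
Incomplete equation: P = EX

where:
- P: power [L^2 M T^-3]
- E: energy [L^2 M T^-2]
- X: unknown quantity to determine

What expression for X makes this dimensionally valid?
X = f (inverse time / frequency (1/t)), dimensions [T^-1]

P has dimensions [L^2 M T^-3]; the rest of the RHS (E) has dimensions [L^2 M T^-2].
So X must have dimensions [T^-1] — X = f (inverse time / frequency (1/t)).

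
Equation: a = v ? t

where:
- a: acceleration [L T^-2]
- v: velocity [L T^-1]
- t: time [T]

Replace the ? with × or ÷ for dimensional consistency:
division (÷): a = v ÷ t

a [L T^-2]; v [L T^-1]; t [T].
v × t → [L] ✗
v ÷ t → [L T^-2] ✓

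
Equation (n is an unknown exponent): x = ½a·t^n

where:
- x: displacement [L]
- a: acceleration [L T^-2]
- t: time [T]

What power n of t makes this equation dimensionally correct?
n = 2

x has dimensions [L]; t has dimensions [T].
The rest of the RHS has dimensions [L T^-2], so t^n must supply [T^2].
With n = 2: ½a·t^2 has dimensions [L], matching the LHS ✓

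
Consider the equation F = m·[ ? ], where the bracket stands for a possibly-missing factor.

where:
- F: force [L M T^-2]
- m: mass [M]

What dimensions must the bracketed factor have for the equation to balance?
[L T^-2] — acceleration (e.g. a)

F has dimensions [L M T^-2]; m has dimensions [M].
The bracketed factor must supply [L M T^-2] / [M] = [L T^-2].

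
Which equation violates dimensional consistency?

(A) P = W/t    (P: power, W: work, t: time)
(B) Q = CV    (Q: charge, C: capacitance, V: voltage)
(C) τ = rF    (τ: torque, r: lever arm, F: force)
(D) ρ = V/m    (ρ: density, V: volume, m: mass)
(D) ρ = V/m

The equation (D) ρ = V/m is dimensionally incorrect.

LHS (ρ): [L^-3 M]
RHS (V/m): [L^3 M^-1] ✗

The dimensions do not match. The other three equations balance.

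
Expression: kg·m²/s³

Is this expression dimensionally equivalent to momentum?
No

The expression kg·m²/s³ has dimensions [L^2 M T^-3], but momentum has dimensions [L M T^-1].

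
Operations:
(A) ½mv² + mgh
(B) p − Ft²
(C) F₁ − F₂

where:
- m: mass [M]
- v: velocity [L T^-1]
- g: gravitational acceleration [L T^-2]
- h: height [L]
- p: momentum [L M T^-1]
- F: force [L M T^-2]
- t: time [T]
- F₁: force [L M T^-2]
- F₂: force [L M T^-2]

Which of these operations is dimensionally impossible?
(B) p − Ft²

(A) ½mv² + mgh: ½mv² [L^2 M T^-2] and mgh [L^2 M T^-2] — same dimensions ✓
(B) p − Ft²: p [L M T^-1] and Ft² [L M] — different dimensions cannot be added/subtracted ✗
(C) F₁ − F₂: F₁ [L M T^-2] and F₂ [L M T^-2] — same dimensions ✓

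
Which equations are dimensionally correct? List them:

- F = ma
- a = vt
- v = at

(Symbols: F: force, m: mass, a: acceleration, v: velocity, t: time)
Dimensionally correct: F = ma, v = at
Dimensionally incorrect: a = vt
Ordered (correct first, then incorrect): F = ma, v = at, a = vt

- F = ma: LHS [L M T^-2], RHS [L M T^-2] → correct ✓
- a = vt: LHS [L T^-2], RHS [L] → incorrect ✗
- v = at: LHS [L T^-1], RHS [L T^-1] → correct ✓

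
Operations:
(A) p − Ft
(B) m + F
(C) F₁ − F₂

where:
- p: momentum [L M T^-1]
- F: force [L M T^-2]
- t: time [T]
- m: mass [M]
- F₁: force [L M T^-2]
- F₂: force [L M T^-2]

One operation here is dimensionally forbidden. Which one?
(B) m + F

(A) p − Ft: p [L M T^-1] and Ft [L M T^-1] — same dimensions ✓
(B) m + F: m [M] and F [L M T^-2] — different dimensions cannot be added/subtracted ✗
(C) F₁ − F₂: F₁ [L M T^-2] and F₂ [L M T^-2] — same dimensions ✓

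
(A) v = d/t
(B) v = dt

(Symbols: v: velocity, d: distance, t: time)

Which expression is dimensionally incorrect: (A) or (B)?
(B)

(A) v = d/t: LHS [L T^-1], RHS [L T^-1] ✓
(B) v = dt: LHS [L T^-1], RHS [L T] ✗

Expression (B) v = dt is dimensionally incorrect.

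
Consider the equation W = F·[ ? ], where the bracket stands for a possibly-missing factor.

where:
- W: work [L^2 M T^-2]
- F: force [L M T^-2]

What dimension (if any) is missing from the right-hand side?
[L] — length (e.g. a distance d)

W has dimensions [L^2 M T^-2]; F has dimensions [L M T^-2].
The bracketed factor must supply [L^2 M T^-2] / [L M T^-2] = [L].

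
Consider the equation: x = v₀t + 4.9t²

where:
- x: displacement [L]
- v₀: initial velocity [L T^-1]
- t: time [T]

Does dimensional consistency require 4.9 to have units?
Yes

x has dimensions [L], while t² alone has dimensions [T^2]. For the equation to balance, the factor 4.9 must carry dimensions [L T^-2] — it is a dimensional constant (a numerical value of a physical quantity with its units suppressed), not a pure number.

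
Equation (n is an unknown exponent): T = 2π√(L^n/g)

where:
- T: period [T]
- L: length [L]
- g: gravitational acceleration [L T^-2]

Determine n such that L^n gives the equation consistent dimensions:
n = 1

T has dimensions [T]; L has dimensions [L].
With n = 1: 2π√(L^1/g) has dimensions [T], matching the LHS ✓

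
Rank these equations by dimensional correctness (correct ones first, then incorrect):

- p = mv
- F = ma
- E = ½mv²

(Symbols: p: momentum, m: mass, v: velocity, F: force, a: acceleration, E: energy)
Dimensionally correct: p = mv, F = ma, E = ½mv²
Dimensionally incorrect: none
Ordered (correct first, then incorrect): p = mv, F = ma, E = ½mv²

- p = mv: LHS [L M T^-1], RHS [L M T^-1] → correct ✓
- F = ma: LHS [L M T^-2], RHS [L M T^-2] → correct ✓
- E = ½mv²: LHS [L^2 M T^-2], RHS [L^2 M T^-2] → correct ✓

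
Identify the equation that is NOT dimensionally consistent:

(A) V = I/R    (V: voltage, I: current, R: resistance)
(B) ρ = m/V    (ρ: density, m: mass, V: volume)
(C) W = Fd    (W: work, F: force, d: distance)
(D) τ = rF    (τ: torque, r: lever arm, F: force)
(A) V = I/R

The equation (A) V = I/R is dimensionally incorrect.

LHS (V): [I^-1 L^2 M T^-3]
RHS (I/R): [I^3 L^-2 M^-1 T^3] ✗

The dimensions do not match. The other three equations balance.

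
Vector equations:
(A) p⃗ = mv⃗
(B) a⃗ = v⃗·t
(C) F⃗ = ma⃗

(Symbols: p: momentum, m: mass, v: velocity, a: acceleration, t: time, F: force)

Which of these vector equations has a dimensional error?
(B) a⃗ = v⃗·t

(A) p⃗ = mv⃗: LHS [L M T^-1], RHS [L M T^-1] ✓ — mass (scalar) times velocity (vector)
(B) a⃗ = v⃗·t: LHS [L T^-2], RHS [L] ✗ — acceleration is velocity per time; should be v⃗/t
(C) F⃗ = ma⃗: LHS [L M T^-2], RHS [L M T^-2] ✓ — Force and acceleration are vectors, mass is a scalar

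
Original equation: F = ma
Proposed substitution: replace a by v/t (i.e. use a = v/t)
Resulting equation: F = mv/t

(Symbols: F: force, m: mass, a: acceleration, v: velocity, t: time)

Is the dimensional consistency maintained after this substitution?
Yes

[a] = [L T^-2] and [v/t] = [L T^-2]. These match, so the substitution replaces a quantity by one of the same dimensions and the result F = mv/t has LHS [L M T^-2] vs RHS [L M T^-2] — still consistent.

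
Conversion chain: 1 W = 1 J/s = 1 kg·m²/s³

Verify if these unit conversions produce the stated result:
The chain is correct (no errors).

Correct: Watt is Joule per second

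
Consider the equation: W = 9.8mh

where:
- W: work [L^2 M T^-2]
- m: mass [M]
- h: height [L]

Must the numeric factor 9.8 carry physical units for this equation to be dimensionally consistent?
Yes

W has dimensions [L^2 M T^-2], while mh alone has dimensions [L M]. For the equation to balance, the factor 9.8 must carry dimensions [L T^-2] — it is a dimensional constant (a numerical value of a physical quantity with its units suppressed), not a pure number.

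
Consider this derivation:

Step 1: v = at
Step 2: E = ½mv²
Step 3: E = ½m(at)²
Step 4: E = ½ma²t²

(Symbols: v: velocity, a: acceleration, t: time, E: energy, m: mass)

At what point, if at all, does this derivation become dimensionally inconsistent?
No step introduces an error — all steps are dimensionally consistent.

Step 1: v = at → LHS [L T^-1], RHS [L T^-1] ✓
Step 2: E = ½mv² → LHS [L^2 M T^-2], RHS [L^2 M T^-2] ✓
Step 3: E = ½m(at)² → LHS [L^2 M T^-2], RHS [L^2 M T^-2] ✓
Step 4: E = ½ma²t² → LHS [L^2 M T^-2], RHS [L^2 M T^-2] ✓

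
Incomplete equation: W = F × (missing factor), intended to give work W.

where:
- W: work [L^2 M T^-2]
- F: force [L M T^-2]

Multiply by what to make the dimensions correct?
d (distance), dimensions [L]

W has dimensions [L^2 M T^-2] and F has dimensions [L M T^-2].
The missing factor must have dimensions [L^2 M T^-2] / [L M T^-2] = [L], i.e. distance (d).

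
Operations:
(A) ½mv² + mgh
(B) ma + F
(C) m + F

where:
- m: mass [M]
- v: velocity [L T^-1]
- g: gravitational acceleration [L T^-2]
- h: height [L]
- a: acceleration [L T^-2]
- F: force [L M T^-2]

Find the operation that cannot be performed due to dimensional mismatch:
(C) m + F

(A) ½mv² + mgh: ½mv² [L^2 M T^-2] and mgh [L^2 M T^-2] — same dimensions ✓
(B) ma + F: ma [L M T^-2] and F [L M T^-2] — same dimensions ✓
(C) m + F: m [M] and F [L M T^-2] — different dimensions cannot be added/subtracted ✗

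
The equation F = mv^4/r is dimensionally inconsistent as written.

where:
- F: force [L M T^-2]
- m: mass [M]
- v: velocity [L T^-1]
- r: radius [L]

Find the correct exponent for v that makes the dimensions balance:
The exponent of v should be 2: F = mv^2/r

The LHS F has dimensions [L M T^-2]; v has dimensions [L T^-1].
As written, the RHS mv^4/r (exponent 4 on v) has dimensions [L^3 M T^-4], which does not match.
With exponent 2, the RHS mv^2/r has dimensions [L M T^-2], matching the LHS.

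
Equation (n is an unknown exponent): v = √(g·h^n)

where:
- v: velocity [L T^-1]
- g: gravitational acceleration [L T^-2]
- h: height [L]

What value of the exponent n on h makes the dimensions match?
n = 1

v has dimensions [L T^-1]; h has dimensions [L].
With n = 1: √(g·h^1) has dimensions [L T^-1], matching the LHS ✓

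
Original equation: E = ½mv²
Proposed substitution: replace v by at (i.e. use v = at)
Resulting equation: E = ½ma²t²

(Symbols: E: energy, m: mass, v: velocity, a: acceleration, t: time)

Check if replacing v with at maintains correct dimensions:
Yes

[v] = [L T^-1] and [at] = [L T^-1]. These match, so the substitution replaces a quantity by one of the same dimensions and the result E = ½ma²t² has LHS [L^2 M T^-2] vs RHS [L^2 M T^-2] — still consistent.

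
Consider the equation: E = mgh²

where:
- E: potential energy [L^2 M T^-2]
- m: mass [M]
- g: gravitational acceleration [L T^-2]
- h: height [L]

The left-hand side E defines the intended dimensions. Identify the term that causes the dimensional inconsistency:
The right-hand side term mgh²

E has dimensions [L^2 M T^-2], but mgh² has dimensions [L^3 M T^-2], so the term mgh² is dimensionally wrong for E.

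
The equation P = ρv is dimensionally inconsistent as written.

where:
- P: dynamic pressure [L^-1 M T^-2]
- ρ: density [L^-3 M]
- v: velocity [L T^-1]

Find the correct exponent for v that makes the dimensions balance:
The exponent of v should be 2: P = ρv^2

The LHS P has dimensions [L^-1 M T^-2]; v has dimensions [L T^-1].
As written, the RHS ρv (exponent 1 on v) has dimensions [L^-2 M T^-1], which does not match.
With exponent 2, the RHS ρv^2 has dimensions [L^-1 M T^-2], matching the LHS.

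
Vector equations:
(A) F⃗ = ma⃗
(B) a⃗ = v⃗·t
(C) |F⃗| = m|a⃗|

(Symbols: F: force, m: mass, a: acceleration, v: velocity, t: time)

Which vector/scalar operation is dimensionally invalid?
(B) a⃗ = v⃗·t

(A) F⃗ = ma⃗: LHS [L M T^-2], RHS [L M T^-2] ✓ — Force and acceleration are vectors, mass is a scalar
(B) a⃗ = v⃗·t: LHS [L T^-2], RHS [L] ✗ — acceleration is velocity per time; should be v⃗/t
(C) |F⃗| = m|a⃗|: LHS [L M T^-2], RHS [L M T^-2] ✓ — magnitudes of vectors are scalars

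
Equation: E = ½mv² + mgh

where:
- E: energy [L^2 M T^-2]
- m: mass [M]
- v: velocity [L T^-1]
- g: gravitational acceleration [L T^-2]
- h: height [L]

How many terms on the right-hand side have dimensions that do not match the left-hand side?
0

LHS E: [L^2 M T^-2]
- ½mv²: [L^2 M T^-2] ✓
- mgh: [L^2 M T^-2] ✓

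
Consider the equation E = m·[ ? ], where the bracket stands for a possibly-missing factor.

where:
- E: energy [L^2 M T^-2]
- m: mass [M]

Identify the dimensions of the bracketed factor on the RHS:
[L^2 T^-2] — velocity squared (e.g. v²)

E has dimensions [L^2 M T^-2]; m has dimensions [M].
The bracketed factor must supply [L^2 M T^-2] / [M] = [L^2 T^-2].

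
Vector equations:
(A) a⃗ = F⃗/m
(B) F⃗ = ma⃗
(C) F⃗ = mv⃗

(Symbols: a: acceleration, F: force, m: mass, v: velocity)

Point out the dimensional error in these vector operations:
(C) F⃗ = mv⃗

(A) a⃗ = F⃗/m: LHS [L T^-2], RHS [L T^-2] ✓ — force (vector) divided by mass (scalar)
(B) F⃗ = ma⃗: LHS [L M T^-2], RHS [L M T^-2] ✓ — Force and acceleration are vectors, mass is a scalar
(C) F⃗ = mv⃗: LHS [L M T^-2], RHS [L M T^-1] ✗ — mass times velocity is momentum, not force; should be ma⃗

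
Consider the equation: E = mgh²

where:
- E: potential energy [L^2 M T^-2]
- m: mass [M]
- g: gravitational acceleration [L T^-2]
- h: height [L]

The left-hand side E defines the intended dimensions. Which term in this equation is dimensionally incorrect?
The right-hand side term mgh²

E has dimensions [L^2 M T^-2], but mgh² has dimensions [L^3 M T^-2], so the term mgh² is dimensionally wrong for E.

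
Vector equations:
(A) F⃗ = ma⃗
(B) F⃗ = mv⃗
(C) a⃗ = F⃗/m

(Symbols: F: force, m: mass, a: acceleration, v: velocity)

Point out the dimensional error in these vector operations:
(B) F⃗ = mv⃗

(A) F⃗ = ma⃗: LHS [L M T^-2], RHS [L M T^-2] ✓ — Force and acceleration are vectors, mass is a scalar
(B) F⃗ = mv⃗: LHS [L M T^-2], RHS [L M T^-1] ✗ — mass times velocity is momentum, not force; should be ma⃗
(C) a⃗ = F⃗/m: LHS [L T^-2], RHS [L T^-2] ✓ — force (vector) divided by mass (scalar)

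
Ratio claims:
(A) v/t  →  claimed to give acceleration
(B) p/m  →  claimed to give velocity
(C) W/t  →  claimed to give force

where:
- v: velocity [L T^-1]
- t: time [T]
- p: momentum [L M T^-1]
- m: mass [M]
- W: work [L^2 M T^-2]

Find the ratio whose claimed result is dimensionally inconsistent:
(C) W/t does not give force

(A) v/t: [L T^-2] = acceleration [L T^-2] ✓
(B) p/m: [L T^-1] = velocity [L T^-1] ✓
(C) W/t: [L^2 M T^-3] ≠ force [L M T^-2] ✗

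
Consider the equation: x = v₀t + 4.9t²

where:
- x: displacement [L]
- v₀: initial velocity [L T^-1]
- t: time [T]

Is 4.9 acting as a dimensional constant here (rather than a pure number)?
Yes

x has dimensions [L], while t² alone has dimensions [T^2]. For the equation to balance, the factor 4.9 must carry dimensions [L T^-2] — it is a dimensional constant (a numerical value of a physical quantity with its units suppressed), not a pure number.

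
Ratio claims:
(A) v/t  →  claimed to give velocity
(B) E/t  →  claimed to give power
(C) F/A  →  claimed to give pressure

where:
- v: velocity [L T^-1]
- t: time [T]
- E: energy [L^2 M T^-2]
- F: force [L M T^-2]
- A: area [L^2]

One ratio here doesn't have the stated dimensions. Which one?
(A) v/t does not give velocity

(A) v/t: [L T^-2] ≠ velocity [L T^-1] ✗
(B) E/t: [L^2 M T^-3] = power [L^2 M T^-3] ✓
(C) F/A: [L^-1 M T^-2] = pressure [L^-1 M T^-2] ✓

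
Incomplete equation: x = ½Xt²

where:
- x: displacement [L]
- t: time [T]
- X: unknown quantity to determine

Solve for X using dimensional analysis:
X = a (acceleration), dimensions [L T^-2]

x has dimensions [L]; the rest of the RHS (½ t²) has dimensions [T^2].
So X must have dimensions [L T^-2] — X = a (acceleration).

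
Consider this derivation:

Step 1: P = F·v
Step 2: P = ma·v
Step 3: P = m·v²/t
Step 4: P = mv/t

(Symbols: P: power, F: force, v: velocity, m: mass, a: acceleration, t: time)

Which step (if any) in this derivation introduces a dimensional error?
Step 4

Step 1: P = F·v → LHS [L^2 M T^-3], RHS [L^2 M T^-3] ✓
Step 2: P = ma·v → LHS [L^2 M T^-3], RHS [L^2 M T^-3] ✓
Step 3: P = m·v²/t → LHS [L^2 M T^-3], RHS [L^2 M T^-3] ✓
Step 4: P = mv/t → LHS [L^2 M T^-3], RHS [L M T^-2] ✗

The first dimensional inconsistency appears in step 4: P = mv/t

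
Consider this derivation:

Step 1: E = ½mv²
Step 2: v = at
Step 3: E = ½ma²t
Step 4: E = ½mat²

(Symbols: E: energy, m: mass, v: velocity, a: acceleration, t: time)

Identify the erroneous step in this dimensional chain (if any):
Step 3

Step 1: E = ½mv² → LHS [L^2 M T^-2], RHS [L^2 M T^-2] ✓
Step 2: v = at → LHS [L T^-1], RHS [L T^-1] ✓
Step 3: E = ½ma²t → LHS [L^2 M T^-2], RHS [L^2 M T^-3] ✗

The first dimensional inconsistency appears in step 3: E = ½ma²t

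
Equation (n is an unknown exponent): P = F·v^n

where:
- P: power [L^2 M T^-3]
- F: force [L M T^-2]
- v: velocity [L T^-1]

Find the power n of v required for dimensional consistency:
n = 1

P has dimensions [L^2 M T^-3]; v has dimensions [L T^-1].
The rest of the RHS has dimensions [L M T^-2], so v^n must supply [L T^-1].
With n = 1: F·v^1 has dimensions [L^2 M T^-3], matching the LHS ✓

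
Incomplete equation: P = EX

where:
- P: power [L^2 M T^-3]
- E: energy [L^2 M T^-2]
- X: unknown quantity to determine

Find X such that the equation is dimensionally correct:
X = f (inverse time / frequency (1/t)), dimensions [T^-1]

P has dimensions [L^2 M T^-3]; the rest of the RHS (E) has dimensions [L^2 M T^-2].
So X must have dimensions [T^-1] — X = f (inverse time / frequency (1/t)).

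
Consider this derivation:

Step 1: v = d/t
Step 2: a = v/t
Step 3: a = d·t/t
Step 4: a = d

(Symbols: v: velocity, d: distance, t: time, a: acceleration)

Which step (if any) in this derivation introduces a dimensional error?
Step 3

Step 1: v = d/t → LHS [L T^-1], RHS [L T^-1] ✓
Step 2: a = v/t → LHS [L T^-2], RHS [L T^-2] ✓
Step 3: a = d·t/t → LHS [L T^-2], RHS [L] ✗

The first dimensional inconsistency appears in step 3: a = d·t/t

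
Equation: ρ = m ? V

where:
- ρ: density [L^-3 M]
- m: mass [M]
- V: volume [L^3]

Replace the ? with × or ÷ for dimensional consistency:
division (÷): ρ = m ÷ V

ρ [L^-3 M]; m [M]; V [L^3].
m × V → [L^3 M] ✗
m ÷ V → [L^-3 M] ✓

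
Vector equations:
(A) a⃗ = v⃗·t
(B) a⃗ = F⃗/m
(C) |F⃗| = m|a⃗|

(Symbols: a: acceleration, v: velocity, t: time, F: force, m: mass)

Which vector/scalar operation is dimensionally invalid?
(A) a⃗ = v⃗·t

(A) a⃗ = v⃗·t: LHS [L T^-2], RHS [L] ✗ — acceleration is velocity per time; should be v⃗/t
(B) a⃗ = F⃗/m: LHS [L T^-2], RHS [L T^-2] ✓ — force (vector) divided by mass (scalar)
(C) |F⃗| = m|a⃗|: LHS [L M T^-2], RHS [L M T^-2] ✓ — magnitudes of vectors are scalars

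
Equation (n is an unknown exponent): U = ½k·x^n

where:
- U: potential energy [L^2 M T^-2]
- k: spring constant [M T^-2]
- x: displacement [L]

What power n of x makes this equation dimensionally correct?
n = 2

U has dimensions [L^2 M T^-2]; x has dimensions [L].
The rest of the RHS has dimensions [M T^-2], so x^n must supply [L^2].
With n = 2: ½k·x^2 has dimensions [L^2 M T^-2], matching the LHS ✓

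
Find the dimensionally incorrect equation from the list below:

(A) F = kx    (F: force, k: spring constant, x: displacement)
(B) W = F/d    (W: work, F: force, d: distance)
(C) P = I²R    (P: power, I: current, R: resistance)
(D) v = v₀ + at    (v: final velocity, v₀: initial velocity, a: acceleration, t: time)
(B) W = F/d

The equation (B) W = F/d is dimensionally incorrect.

LHS (W): [L^2 M T^-2]
RHS (F/d): [M T^-2] ✗

The dimensions do not match. The other three equations balance.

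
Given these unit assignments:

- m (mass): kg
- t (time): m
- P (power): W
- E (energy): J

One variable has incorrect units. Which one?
t

The variable t (time) should have units s, not m.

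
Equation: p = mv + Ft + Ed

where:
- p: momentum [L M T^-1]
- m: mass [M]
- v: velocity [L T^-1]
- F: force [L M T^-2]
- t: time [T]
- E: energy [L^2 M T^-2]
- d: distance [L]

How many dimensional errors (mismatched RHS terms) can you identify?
1

LHS p: [L M T^-1]
- mv: [L M T^-1] ✓
- Ft: [L M T^-1] ✓
- Ed: [L^3 M T^-2] ✗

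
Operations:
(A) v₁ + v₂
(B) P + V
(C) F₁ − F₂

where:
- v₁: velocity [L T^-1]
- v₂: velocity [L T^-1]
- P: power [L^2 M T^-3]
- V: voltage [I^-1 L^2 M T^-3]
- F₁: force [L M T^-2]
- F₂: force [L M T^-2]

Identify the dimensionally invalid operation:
(B) P + V

(A) v₁ + v₂: v₁ [L T^-1] and v₂ [L T^-1] — same dimensions ✓
(B) P + V: P [L^2 M T^-3] and V [I^-1 L^2 M T^-3] — different dimensions cannot be added/subtracted ✗
(C) F₁ − F₂: F₁ [L M T^-2] and F₂ [L M T^-2] — same dimensions ✓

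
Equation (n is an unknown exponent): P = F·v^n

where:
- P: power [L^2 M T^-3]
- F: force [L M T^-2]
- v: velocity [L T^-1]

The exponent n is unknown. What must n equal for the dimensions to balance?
n = 1

P has dimensions [L^2 M T^-3]; v has dimensions [L T^-1].
The rest of the RHS has dimensions [L M T^-2], so v^n must supply [L T^-1].
With n = 1: F·v^1 has dimensions [L^2 M T^-3], matching the LHS ✓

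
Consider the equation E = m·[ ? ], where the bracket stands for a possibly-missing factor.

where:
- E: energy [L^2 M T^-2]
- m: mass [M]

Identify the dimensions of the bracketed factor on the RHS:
[L^2 T^-2] — velocity squared (e.g. v²)

E has dimensions [L^2 M T^-2]; m has dimensions [M].
The bracketed factor must supply [L^2 M T^-2] / [M] = [L^2 T^-2].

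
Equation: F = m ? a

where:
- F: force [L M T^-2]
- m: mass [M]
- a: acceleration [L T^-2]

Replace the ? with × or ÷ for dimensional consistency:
multiplication (×): F = m × a

F [L M T^-2]; m [M]; a [L T^-2].
m × a → [L M T^-2] ✓
m ÷ a → [L^-1 M T^2] ✗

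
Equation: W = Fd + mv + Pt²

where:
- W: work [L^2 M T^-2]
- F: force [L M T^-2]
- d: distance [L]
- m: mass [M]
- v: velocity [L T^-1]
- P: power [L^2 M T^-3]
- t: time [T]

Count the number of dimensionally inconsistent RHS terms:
2

LHS W: [L^2 M T^-2]
- Fd: [L^2 M T^-2] ✓
- mv: [L M T^-1] ✗
- Pt²: [L^2 M T^-1] ✗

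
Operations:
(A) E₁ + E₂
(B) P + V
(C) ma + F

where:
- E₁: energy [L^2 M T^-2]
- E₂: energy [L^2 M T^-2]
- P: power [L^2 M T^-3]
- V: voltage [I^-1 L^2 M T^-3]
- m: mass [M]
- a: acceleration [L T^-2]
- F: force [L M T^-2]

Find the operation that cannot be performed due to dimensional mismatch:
(B) P + V

(A) E₁ + E₂: E₁ [L^2 M T^-2] and E₂ [L^2 M T^-2] — same dimensions ✓
(B) P + V: P [L^2 M T^-3] and V [I^-1 L^2 M T^-3] — different dimensions cannot be added/subtracted ✗
(C) ma + F: ma [L M T^-2] and F [L M T^-2] — same dimensions ✓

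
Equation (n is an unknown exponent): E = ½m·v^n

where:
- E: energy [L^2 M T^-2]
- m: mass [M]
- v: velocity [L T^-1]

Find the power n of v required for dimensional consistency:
n = 2

E has dimensions [L^2 M T^-2]; v has dimensions [L T^-1].
The rest of the RHS has dimensions [M], so v^n must supply [L^2 T^-2].
With n = 2: ½m·v^2 has dimensions [L^2 M T^-2], matching the LHS ✓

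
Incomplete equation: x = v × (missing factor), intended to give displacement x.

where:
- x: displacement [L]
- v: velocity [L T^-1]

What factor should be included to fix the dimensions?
t (time), dimensions [T]

x has dimensions [L] and v has dimensions [L T^-1].
The missing factor must have dimensions [L] / [L T^-1] = [T], i.e. time (t).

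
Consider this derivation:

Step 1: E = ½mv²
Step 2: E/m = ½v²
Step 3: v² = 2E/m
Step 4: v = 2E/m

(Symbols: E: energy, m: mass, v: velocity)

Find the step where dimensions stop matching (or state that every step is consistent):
Step 4

Step 1: E = ½mv² → LHS [L^2 M T^-2], RHS [L^2 M T^-2] ✓
Step 2: E/m = ½v² → LHS [L^2 T^-2], RHS [L^2 T^-2] ✓
Step 3: v² = 2E/m → LHS [L^2 T^-2], RHS [L^2 T^-2] ✓
Step 4: v = 2E/m → LHS [L T^-1], RHS [L^2 T^-2] ✗

The first dimensional inconsistency appears in step 4: v = 2E/m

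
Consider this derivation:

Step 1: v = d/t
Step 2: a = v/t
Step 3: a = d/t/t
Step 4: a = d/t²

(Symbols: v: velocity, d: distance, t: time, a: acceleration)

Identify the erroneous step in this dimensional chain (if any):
No step introduces an error — all steps are dimensionally consistent.

Step 1: v = d/t → LHS [L T^-1], RHS [L T^-1] ✓
Step 2: a = v/t → LHS [L T^-2], RHS [L T^-2] ✓
Step 3: a = d/t/t → LHS [L T^-2], RHS [L T^-2] ✓
Step 4: a = d/t² → LHS [L T^-2], RHS [L T^-2] ✓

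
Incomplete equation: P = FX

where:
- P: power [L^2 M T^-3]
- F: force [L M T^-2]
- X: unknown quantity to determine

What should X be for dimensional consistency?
X = v (velocity), dimensions [L T^-1]

P has dimensions [L^2 M T^-3]; the rest of the RHS (F) has dimensions [L M T^-2].
So X must have dimensions [L T^-1] — X = v (velocity).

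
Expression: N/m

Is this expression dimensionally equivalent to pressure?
No

The expression N/m has dimensions [M T^-2], but pressure has dimensions [L^-1 M T^-2].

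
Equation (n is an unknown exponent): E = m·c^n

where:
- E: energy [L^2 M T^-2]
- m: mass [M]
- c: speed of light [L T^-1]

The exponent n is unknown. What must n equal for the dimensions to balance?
n = 2

E has dimensions [L^2 M T^-2]; c has dimensions [L T^-1].
The rest of the RHS has dimensions [M], so c^n must supply [L^2 T^-2].
With n = 2: m·c^2 has dimensions [L^2 M T^-2], matching the LHS ✓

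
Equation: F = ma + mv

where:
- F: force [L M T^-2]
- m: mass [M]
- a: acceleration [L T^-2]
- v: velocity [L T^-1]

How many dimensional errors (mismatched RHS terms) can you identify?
1

LHS F: [L M T^-2]
- ma: [L M T^-2] ✓
- mv: [L M T^-1] ✗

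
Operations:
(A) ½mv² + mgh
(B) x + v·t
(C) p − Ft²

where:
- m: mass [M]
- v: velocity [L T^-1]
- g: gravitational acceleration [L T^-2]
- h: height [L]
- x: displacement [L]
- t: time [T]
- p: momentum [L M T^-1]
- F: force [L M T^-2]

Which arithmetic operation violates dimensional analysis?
(C) p − Ft²

(A) ½mv² + mgh: ½mv² [L^2 M T^-2] and mgh [L^2 M T^-2] — same dimensions ✓
(B) x + v·t: x [L] and v·t [L] — same dimensions ✓
(C) p − Ft²: p [L M T^-1] and Ft² [L M] — different dimensions cannot be added/subtracted ✗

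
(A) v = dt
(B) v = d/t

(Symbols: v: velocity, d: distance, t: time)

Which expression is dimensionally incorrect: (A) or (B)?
(A)

(A) v = dt: LHS [L T^-1], RHS [L T] ✗
(B) v = d/t: LHS [L T^-1], RHS [L T^-1] ✓

Expression (A) v = dt is dimensionally incorrect.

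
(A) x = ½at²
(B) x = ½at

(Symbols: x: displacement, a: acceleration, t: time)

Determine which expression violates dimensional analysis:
(B)

(A) x = ½at²: LHS [L], RHS [L] ✓
(B) x = ½at: LHS [L], RHS [L T^-1] ✗

Expression (B) x = ½at is dimensionally incorrect.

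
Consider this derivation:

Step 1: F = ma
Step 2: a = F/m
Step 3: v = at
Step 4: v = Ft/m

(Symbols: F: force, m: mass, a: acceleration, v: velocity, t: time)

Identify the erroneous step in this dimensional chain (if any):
No step introduces an error — all steps are dimensionally consistent.

Step 1: F = ma → LHS [L M T^-2], RHS [L M T^-2] ✓
Step 2: a = F/m → LHS [L T^-2], RHS [L T^-2] ✓
Step 3: v = at → LHS [L T^-1], RHS [L T^-1] ✓
Step 4: v = Ft/m → LHS [L T^-1], RHS [L T^-1] ✓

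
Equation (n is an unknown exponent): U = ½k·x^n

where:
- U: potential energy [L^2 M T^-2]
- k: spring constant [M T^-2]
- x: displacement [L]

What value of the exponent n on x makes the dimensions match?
n = 2

U has dimensions [L^2 M T^-2]; x has dimensions [L].
The rest of the RHS has dimensions [M T^-2], so x^n must supply [L^2].
With n = 2: ½k·x^2 has dimensions [L^2 M T^-2], matching the LHS ✓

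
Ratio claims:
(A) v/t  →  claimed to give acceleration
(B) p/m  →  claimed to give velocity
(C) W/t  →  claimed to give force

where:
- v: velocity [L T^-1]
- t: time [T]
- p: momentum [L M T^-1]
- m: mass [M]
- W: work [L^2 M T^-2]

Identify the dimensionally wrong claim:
(C) W/t does not give force

(A) v/t: [L T^-2] = acceleration [L T^-2] ✓
(B) p/m: [L T^-1] = velocity [L T^-1] ✓
(C) W/t: [L^2 M T^-3] ≠ force [L M T^-2] ✗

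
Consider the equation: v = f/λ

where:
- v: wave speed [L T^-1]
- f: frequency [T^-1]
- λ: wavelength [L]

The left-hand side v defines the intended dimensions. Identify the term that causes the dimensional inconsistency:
The right-hand side term f/λ

v has dimensions [L T^-1], but f/λ has dimensions [L^-1 T^-1], so the term f/λ is dimensionally wrong for v.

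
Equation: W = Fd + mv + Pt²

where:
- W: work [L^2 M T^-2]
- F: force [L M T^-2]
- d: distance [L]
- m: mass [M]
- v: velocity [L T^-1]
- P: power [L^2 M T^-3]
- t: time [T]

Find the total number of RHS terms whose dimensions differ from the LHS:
2

LHS W: [L^2 M T^-2]
- Fd: [L^2 M T^-2] ✓
- mv: [L M T^-1] ✗
- Pt²: [L^2 M T^-1] ✗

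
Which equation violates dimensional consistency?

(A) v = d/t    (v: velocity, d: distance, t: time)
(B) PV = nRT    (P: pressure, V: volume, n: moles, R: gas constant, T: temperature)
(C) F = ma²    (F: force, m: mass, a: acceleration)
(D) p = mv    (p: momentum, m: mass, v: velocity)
(C) F = ma²

The equation (C) F = ma² is dimensionally incorrect.

LHS (F): [L M T^-2]
RHS (ma²): [L^2 M T^-4] ✗

The dimensions do not match. The other three equations balance.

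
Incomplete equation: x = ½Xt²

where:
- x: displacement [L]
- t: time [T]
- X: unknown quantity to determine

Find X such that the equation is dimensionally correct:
X = a (acceleration), dimensions [L T^-2]

x has dimensions [L]; the rest of the RHS (½ t²) has dimensions [T^2].
So X must have dimensions [L T^-2] — X = a (acceleration).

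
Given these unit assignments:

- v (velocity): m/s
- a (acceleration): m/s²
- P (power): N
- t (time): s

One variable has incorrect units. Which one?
P

The variable P (power) should have units W, not N.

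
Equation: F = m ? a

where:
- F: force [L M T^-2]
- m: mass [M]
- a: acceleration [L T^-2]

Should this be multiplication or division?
multiplication (×): F = m × a

F [L M T^-2]; m [M]; a [L T^-2].
m × a → [L M T^-2] ✓
m ÷ a → [L^-1 M T^2] ✗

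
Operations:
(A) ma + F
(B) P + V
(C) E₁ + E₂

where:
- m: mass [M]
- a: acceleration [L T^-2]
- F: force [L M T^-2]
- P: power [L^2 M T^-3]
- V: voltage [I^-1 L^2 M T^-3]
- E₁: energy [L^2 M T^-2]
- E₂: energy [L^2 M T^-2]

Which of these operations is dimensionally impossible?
(B) P + V

(A) ma + F: ma [L M T^-2] and F [L M T^-2] — same dimensions ✓
(B) P + V: P [L^2 M T^-3] and V [I^-1 L^2 M T^-3] — different dimensions cannot be added/subtracted ✗
(C) E₁ + E₂: E₁ [L^2 M T^-2] and E₂ [L^2 M T^-2] — same dimensions ✓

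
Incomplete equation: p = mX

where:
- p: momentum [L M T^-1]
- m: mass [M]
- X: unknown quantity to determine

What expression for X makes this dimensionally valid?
X = v (velocity), dimensions [L T^-1]

p has dimensions [L M T^-1]; the rest of the RHS (m) has dimensions [M].
So X must have dimensions [L T^-1] — X = v (velocity).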